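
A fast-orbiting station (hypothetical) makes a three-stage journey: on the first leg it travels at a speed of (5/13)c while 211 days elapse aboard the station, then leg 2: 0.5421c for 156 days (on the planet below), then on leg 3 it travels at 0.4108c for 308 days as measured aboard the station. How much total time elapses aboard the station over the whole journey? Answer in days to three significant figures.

Leg 1: 211 days is already measured aboard the station.
Leg 2: γ = 1/√(1 − 0.5421²) = 1/√0.7061 = 1.190; τ_2 = 156/1.190 = 131.1 days.
Leg 3: 308 days is already measured aboard the station.
Total: 211.0 + 131.1 + 308.0 days.

τ = 650 days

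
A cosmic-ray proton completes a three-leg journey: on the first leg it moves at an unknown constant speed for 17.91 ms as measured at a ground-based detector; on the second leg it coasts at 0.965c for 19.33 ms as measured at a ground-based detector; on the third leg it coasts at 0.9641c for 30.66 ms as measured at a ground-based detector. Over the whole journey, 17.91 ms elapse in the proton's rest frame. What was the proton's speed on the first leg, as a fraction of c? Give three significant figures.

β = 0.965

Leg 1: speed unknown; τ_1 = 17.91/γ_1.
Leg 2: γ = 1/√(1 − 0.965²) = 1/√0.06878 = 3.813; τ_2 = 19.33/3.813 = 5.069 ms.
Leg 3: γ = 1/√(1 − 0.9641²) = 1/√0.07051 = 3.766; τ_3 = 30.66/3.766 = 8.141 ms.
Total proper time: τ_1 + 5.069 + 8.141 = 17.91, so τ_1 = 17.91 − 13.21 = 4.699 ms.
γ_1 = 17.91/4.699 = 3.811; β = √(1 − 1/γ²) = √0.9312.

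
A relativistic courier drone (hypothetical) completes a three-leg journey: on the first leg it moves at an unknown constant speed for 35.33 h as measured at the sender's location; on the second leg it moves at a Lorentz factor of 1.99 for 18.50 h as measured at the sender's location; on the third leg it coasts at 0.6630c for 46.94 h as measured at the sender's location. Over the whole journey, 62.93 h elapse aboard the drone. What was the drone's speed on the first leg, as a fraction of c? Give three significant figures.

Leg 1: speed unknown; τ_1 = 35.33/γ_1.
Leg 2: γ = 1.99; τ_2 = 18.50/1.990 = 9.296 h.
Leg 3: γ = 1/√(1 − 0.6630²) = 1/√0.5604 = 1.336; τ_3 = 46.94/1.336 = 35.14 h.
Total proper time: τ_1 + 9.296 + 35.14 = 62.93, so τ_1 = 62.93 − 44.44 = 18.49 h.
γ_1 = 35.33/18.49 = 1.910; β = √(1 − 1/γ²) = √0.7260.

β = 0.852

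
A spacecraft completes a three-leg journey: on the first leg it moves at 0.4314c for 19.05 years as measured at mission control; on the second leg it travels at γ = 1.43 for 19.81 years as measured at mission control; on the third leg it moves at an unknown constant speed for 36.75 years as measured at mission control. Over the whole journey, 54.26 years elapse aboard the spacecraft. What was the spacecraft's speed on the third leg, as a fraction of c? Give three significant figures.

Leg 1: γ = 1/√(1 − 0.4314²) = 1/√0.8139 = 1.108; τ_1 = 19.05/1.108 = 17.19 years.
Leg 2: γ = 1.43; τ_2 = 19.81/1.430 = 13.85 years.
Leg 3: speed unknown; τ_3 = 36.75/γ_3.
Total proper time: 17.19 + 13.85 + τ_3 = 54.26, so τ_3 = 54.26 − 31.04 = 23.22 years.
γ_3 = 36.75/23.22 = 1.583; β = √(1 − 1/γ²) = √0.6008.

β = 0.775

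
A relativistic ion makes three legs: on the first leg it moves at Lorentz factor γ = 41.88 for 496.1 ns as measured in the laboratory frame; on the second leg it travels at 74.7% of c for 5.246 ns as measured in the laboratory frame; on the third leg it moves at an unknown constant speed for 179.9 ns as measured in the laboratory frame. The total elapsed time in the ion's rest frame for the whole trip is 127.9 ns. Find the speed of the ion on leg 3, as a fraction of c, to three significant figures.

β = 0.780

Leg 1: γ = 41.88; τ_1 = 496.1/41.88 = 11.85 ns.
Leg 2: β = 0.747; γ = 1/√(1 − 0.747²) = 1/√0.4420 = 1.504; τ_2 = 5.246/1.504 = 3.488 ns.
Leg 3: speed unknown; τ_3 = 179.9/γ_3.
Total proper time: 11.85 + 3.488 + τ_3 = 127.9, so τ_3 = 127.9 − 15.33 = 112.6 ns.
γ_3 = 179.9/112.6 = 1.598; β = √(1 − 1/γ²) = √0.6085.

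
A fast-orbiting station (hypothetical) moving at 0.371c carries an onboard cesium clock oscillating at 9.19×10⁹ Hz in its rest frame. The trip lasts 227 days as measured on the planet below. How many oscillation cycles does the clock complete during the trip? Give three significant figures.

N = 1.67×10¹⁷

γ = 1/√(1 − 0.371²) = 1/√0.8624 = 1.077
The oscillator's own cycle count is N = f × τ where τ is the proper time aboard the station. τ = Δt/γ = 227/1.077 = 210.8 days = 1.821×10⁷ s.
N = 9.19×10⁹ × 1.821×10⁷ = 1.674×10¹⁷.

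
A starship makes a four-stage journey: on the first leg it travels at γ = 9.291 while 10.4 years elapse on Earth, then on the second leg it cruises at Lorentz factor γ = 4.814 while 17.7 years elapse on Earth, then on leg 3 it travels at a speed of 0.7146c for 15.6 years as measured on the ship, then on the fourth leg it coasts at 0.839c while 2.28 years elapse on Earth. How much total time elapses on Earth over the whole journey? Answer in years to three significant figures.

Δt = 52.7 years

Leg 1: 10.4 years is already measured on Earth.
Leg 2: 17.7 years is already measured on Earth.
Leg 3: γ = 1/√(1 − 0.7146²) = 1/√0.4893 = 1.430; Δt_3 = 1.430 × 15.6 = 22.30 years.
Leg 4: 2.28 years is already measured on Earth.
Total: 10.40 + 17.70 + 22.30 + 2.280 years.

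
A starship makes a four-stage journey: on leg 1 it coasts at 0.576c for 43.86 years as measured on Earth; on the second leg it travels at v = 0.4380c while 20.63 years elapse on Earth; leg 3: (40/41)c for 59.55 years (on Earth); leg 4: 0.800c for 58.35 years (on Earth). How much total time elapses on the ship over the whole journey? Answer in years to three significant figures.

τ = 102 years

Leg 1: γ = 1/√(1 − 0.576²) = 1/√0.6682 = 1.223; τ_1 = 43.86/1.223 = 35.85 years.
Leg 2: γ = 1/√(1 − 0.4380²) = 1/√0.8082 = 1.112; τ_2 = 20.63/1.112 = 18.55 years.
Leg 3: γ = 1/√(1 − (40/41)²) = 41/9 ≈ 4.556; τ_3 = 59.55/4.556 = 13.07 years.
Leg 4: γ = 1/√(1 − 0.800²) = 5/3 ≈ 1.667; τ_4 = 58.35/1.667 = 35.01 years.
Total: 35.85 + 18.55 + 13.07 + 35.01 years.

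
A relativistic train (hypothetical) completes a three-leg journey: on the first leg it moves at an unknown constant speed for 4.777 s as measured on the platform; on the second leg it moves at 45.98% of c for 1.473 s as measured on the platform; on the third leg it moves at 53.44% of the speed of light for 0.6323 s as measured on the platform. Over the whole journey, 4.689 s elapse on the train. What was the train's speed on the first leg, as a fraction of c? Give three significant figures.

β = 0.803

Leg 1: speed unknown; τ_1 = 4.777/γ_1.
Leg 2: β = 0.4598; γ = 1/√(1 − 0.4598²) = 1/√0.7886 = 1.126; τ_2 = 1.473/1.126 = 1.308 s.
Leg 3: β = 0.5344; γ = 1/√(1 − 0.5344²) = 1/√0.7144 = 1.183; τ_3 = 0.6323/1.183 = 0.5344 s.
Total proper time: τ_1 + 1.308 + 0.5344 = 4.689, so τ_1 = 4.689 − 1.842 = 2.847 s.
γ_1 = 4.777/2.847 = 1.678; β = √(1 − 1/γ²) = √0.6449.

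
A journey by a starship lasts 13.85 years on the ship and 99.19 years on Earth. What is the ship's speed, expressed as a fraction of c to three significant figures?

β = 0.990

The proper time is measured on the ship (both events occur at the ship's location); Δt is measured on Earth. γ = Δt/τ = 99.19/13.85 = 7.162.
β = √(1 − 1/γ²) = √(1 − 0.01950) = √0.9805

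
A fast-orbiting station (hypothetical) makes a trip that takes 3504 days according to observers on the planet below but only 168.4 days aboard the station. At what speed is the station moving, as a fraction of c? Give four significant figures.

The proper time is measured aboard the station (both events occur at the station's location); Δt is measured on the planet below. γ = Δt/τ = 3504/168.4 = 20.81.
β = √(1 − 1/γ²) = √(1 − 0.002310) = √0.9977

β = 0.9988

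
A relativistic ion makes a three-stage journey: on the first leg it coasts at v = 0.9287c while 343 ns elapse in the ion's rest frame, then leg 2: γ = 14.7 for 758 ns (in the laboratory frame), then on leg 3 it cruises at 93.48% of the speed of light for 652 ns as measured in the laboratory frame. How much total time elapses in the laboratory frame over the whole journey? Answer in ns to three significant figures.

Δt = 2330 ns

Leg 1: γ = 1/√(1 − 0.9287²) = 1/√0.1375 = 2.697; Δt_1 = 2.697 × 343 = 924.9 ns.
Leg 2: 758 ns is already measured in the laboratory frame.
Leg 3: 652 ns is already measured in the laboratory frame.
Total: 924.9 + 758.0 + 652.0 ns.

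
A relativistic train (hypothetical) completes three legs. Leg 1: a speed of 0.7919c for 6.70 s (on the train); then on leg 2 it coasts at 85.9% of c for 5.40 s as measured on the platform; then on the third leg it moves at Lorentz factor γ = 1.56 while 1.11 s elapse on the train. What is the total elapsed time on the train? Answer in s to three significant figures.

Leg 1: 6.70 s is already measured on the train.
Leg 2: β = 0.859; γ = 1/√(1 − 0.859²) = 1/√0.2621 = 1.953; τ_2 = 5.40/1.953 = 2.765 s.
Leg 3: 1.11 s is already measured on the train.
Total: 6.700 + 2.765 + 1.110 s.

τ = 10.6 s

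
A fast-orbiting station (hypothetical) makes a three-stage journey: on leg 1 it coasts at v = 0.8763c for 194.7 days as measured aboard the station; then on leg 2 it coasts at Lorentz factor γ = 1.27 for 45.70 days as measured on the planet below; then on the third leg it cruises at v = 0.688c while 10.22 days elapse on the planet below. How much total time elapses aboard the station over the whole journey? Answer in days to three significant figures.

Leg 1: 194.7 days is already measured aboard the station.
Leg 2: γ = 1.27; τ_2 = 45.70/1.270 = 35.98 days.
Leg 3: γ = 1/√(1 − 0.688²) = 1/√0.5267 = 1.378; τ_3 = 10.22/1.378 = 7.417 days.
Total: 194.7 + 35.98 + 7.417 days.

τ = 238 days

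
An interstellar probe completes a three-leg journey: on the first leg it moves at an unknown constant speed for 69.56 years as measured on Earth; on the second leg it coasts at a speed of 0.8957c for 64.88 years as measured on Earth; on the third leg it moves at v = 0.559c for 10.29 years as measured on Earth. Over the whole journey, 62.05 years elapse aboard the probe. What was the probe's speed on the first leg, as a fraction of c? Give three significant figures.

β = 0.935

Leg 1: speed unknown; τ_1 = 69.56/γ_1.
Leg 2: γ = 1/√(1 − 0.8957²) = 1/√0.1977 = 2.249; τ_2 = 64.88/2.249 = 28.85 years.
Leg 3: γ = 1/√(1 − 0.559²) = 1/√0.6875 = 1.206; τ_3 = 10.29/1.206 = 8.532 years.
Total proper time: τ_1 + 28.85 + 8.532 = 62.05, so τ_1 = 62.05 − 37.38 = 24.67 years.
γ_1 = 69.56/24.67 = 2.820; β = √(1 − 1/γ²) = √0.8742.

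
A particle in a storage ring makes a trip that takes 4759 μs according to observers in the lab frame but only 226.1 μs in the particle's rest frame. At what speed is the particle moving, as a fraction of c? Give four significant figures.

v = 0.9989c

The proper time is measured in the particle's rest frame (both events occur at the particle's location); Δt is measured in the lab frame. γ = Δt/τ = 4759/226.1 = 21.05.
β = √(1 − 1/γ²) = √(1 − 0.002257) = √0.9977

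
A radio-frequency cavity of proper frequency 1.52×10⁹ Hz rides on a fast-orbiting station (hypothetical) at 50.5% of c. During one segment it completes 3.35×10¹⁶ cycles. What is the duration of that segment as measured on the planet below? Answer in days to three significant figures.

Δt = 296 days

β = 0.505; γ = 1/√(1 − 0.505²) = 1/√0.7450 = 1.159
Proper time for N cycles: τ = N/f = 3.35×10¹⁶/(1.52×10⁹) = 2.204×10⁷ s = 255.1 days.
Lab-frame duration Δt = γτ = 1.159 × 255.1 = 295.5 days.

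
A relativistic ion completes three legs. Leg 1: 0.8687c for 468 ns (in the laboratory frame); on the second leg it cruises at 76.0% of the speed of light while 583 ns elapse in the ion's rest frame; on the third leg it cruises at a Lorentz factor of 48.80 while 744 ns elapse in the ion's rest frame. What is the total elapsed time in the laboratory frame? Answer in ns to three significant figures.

Δt = 3.77×10⁴ ns

Leg 1: 468 ns is already measured in the laboratory frame.
Leg 2: β = 0.760; γ = 1/√(1 − 0.760²) = 1/√0.4224 = 1.539; Δt_2 = 1.539 × 583 = 897.0 ns.
Leg 3: γ = 48.80; Δt_3 = 48.80 × 744 = 3.631×10⁴ ns.
Total: 468.0 + 897.0 + 3.631×10⁴ ns.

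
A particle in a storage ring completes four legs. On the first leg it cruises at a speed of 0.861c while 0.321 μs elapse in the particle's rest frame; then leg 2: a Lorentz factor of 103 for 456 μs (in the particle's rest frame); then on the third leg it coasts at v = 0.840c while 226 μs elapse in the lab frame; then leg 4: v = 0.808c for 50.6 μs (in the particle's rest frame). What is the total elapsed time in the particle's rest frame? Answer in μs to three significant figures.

τ = 630 μs

Leg 1: 0.321 μs is already measured in the particle's rest frame.
Leg 2: 456 μs is already measured in the particle's rest frame.
Leg 3: γ = 1/√(1 − 0.840²) = 1/√0.2944 = 1.843; τ_3 = 226/1.843 = 122.6 μs.
Leg 4: 50.6 μs is already measured in the particle's rest frame.
Total: 0.3210 + 456.0 + 122.6 + 50.60 μs.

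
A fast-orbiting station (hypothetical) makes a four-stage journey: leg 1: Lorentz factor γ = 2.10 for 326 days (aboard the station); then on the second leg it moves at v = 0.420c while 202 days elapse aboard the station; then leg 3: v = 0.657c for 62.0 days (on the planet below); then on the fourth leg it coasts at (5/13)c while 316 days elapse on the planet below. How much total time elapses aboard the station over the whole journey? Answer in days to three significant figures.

τ = 866 days

Leg 1: 326 days is already measured aboard the station.
Leg 2: 202 days is already measured aboard the station.
Leg 3: γ = 1/√(1 − 0.657²) = 1/√0.5684 = 1.326; τ_3 = 62.0/1.326 = 46.74 days.
Leg 4: γ = 1/√(1 − (5/13)²) = 13/12 ≈ 1.083; τ_4 = 316/1.083 = 291.7 days.
Total: 326.0 + 202.0 + 46.74 + 291.7 days.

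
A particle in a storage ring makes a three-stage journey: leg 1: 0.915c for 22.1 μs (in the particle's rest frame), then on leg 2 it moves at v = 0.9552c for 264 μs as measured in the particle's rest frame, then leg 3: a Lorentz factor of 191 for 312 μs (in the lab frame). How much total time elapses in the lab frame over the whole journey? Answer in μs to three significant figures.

Δt = 1260 μs

Leg 1: γ = 1/√(1 − 0.915²) = 1/√0.1628 = 2.479; Δt_1 = 2.479 × 22.1 = 54.78 μs.
Leg 2: γ = 1/√(1 − 0.9552²) = 1/√0.08759 = 3.379; Δt_2 = 3.379 × 264 = 892.0 μs.
Leg 3: 312 μs is already measured in the lab frame.
Total: 54.78 + 892.0 + 312.0 μs.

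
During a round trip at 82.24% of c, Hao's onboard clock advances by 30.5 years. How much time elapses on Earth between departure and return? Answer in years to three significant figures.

Δt = 53.6 years

β = 0.8224; γ = 1/√(1 − 0.8224²) = 1/√0.3237 = 1.758
Earth-frame duration is the dilated interval: Δt = γτ = 1.758 × 30.5 years.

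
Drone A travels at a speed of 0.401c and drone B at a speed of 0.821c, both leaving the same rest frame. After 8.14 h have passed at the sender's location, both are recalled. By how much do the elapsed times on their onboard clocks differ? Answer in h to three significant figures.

|τ_A − τ_B| = 2.81 h

A: γ = 1/√(1 − 0.401²) = 1/√0.8392 = 1.092; τ_A = 8.14/1.092 = 7.457 h.
B: γ = 1/√(1 − 0.821²) = 1/√0.3260 = 1.752; τ_B = 8.14/1.752 = 4.647 h.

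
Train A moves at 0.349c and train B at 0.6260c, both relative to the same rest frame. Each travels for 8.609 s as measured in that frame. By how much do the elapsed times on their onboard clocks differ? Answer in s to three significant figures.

|τ_A − τ_B| = 1.35 s

A: γ = 1/√(1 − 0.349²) = 1/√0.8782 = 1.067; τ_A = 8.609/1.067 = 8.068 s.
B: γ = 1/√(1 − 0.6260²) = 1/√0.6081 = 1.282; τ_B = 8.609/1.282 = 6.713 s.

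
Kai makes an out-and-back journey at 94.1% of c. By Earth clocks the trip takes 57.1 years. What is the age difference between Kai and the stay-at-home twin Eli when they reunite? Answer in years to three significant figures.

β = 0.941; γ = 1/√(1 − 0.941²) = 1/√0.1145 = 2.955
Kai's elapsed proper time: τ = 57.1/2.955 = 19.32 years.
Age gap = Δt − τ = 57.1 − 19.32 years.

Δt − τ = 37.8 years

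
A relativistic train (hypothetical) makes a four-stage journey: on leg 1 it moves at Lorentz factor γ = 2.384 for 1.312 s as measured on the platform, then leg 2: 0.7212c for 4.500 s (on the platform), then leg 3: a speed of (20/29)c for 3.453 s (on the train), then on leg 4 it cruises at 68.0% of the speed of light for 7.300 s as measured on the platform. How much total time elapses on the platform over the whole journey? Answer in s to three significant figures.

Δt = 17.9 s

Leg 1: 1.312 s is already measured on the platform.
Leg 2: 4.500 s is already measured on the platform.
Leg 3: γ = 1/√(1 − (20/29)²) = 29/21 ≈ 1.381; Δt_3 = 1.381 × 3.453 = 4.768 s.
Leg 4: 7.300 s is already measured on the platform.
Total: 1.312 + 4.500 + 4.768 + 7.300 s.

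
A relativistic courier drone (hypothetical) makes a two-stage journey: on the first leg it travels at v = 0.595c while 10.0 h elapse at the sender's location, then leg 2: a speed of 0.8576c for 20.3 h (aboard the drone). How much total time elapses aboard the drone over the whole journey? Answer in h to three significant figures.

Leg 1: γ = 1/√(1 − 0.595²) = 1/√0.6460 = 1.244; τ_1 = 10.0/1.244 = 8.037 h.
Leg 2: 20.3 h is already measured aboard the drone.
Total: 8.037 + 20.30 h.

τ = 28.3 h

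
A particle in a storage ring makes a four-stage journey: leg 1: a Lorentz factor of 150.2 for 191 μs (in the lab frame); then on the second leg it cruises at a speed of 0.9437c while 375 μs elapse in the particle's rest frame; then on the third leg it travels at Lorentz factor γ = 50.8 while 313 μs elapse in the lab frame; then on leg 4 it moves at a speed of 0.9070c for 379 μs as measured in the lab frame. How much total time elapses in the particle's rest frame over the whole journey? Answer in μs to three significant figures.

Leg 1: γ = 150.2; τ_1 = 191/150.2 = 1.272 μs.
Leg 2: 375 μs is already measured in the particle's rest frame.
Leg 3: γ = 50.8; τ_3 = 313/50.80 = 6.161 μs.
Leg 4: γ = 1/√(1 − 0.9070²) = 1/√0.1774 = 2.375; τ_4 = 379/2.375 = 159.6 μs.
Total: 1.272 + 375.0 + 6.161 + 159.6 μs.

τ = 542 μs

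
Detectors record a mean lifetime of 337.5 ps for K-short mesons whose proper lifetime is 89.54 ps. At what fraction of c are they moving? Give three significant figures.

γ = Δt/τ₀ = 337.5/89.54 = 3.769
β = √(1 − 1/γ²) = √(1 − 0.07039) = √0.9296

β = 0.964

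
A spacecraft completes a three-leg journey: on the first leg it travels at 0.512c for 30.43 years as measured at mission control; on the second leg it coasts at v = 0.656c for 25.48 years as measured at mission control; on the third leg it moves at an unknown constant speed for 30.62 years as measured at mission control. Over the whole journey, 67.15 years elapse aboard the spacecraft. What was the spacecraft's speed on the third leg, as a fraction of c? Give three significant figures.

Leg 1: γ = 1/√(1 − 0.512²) = 1/√0.7379 = 1.164; τ_1 = 30.43/1.164 = 26.14 years.
Leg 2: γ = 1/√(1 − 0.656²) = 1/√0.5697 = 1.325; τ_2 = 25.48/1.325 = 19.23 years.
Leg 3: speed unknown; τ_3 = 30.62/γ_3.
Total proper time: 26.14 + 19.23 + τ_3 = 67.15, so τ_3 = 67.15 − 45.37 = 21.78 years.
γ_3 = 30.62/21.78 = 1.406; β = √(1 − 1/γ²) = √0.4941.

β = 0.703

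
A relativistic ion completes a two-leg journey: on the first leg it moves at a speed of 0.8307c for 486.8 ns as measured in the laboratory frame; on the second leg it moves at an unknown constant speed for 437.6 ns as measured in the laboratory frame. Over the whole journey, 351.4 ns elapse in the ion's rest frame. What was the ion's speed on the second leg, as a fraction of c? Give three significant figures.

β = 0.983

Leg 1: γ = 1/√(1 − 0.8307²) = 1/√0.3099 = 1.796; τ_1 = 486.8/1.796 = 271.0 ns.
Leg 2: speed unknown; τ_2 = 437.6/γ_2.
Total proper time: 271.0 + τ_2 = 351.4, so τ_2 = 351.4 − 271.0 = 80.39 ns.
γ_2 = 437.6/80.39 = 5.444; β = √(1 − 1/γ²) = √0.9663.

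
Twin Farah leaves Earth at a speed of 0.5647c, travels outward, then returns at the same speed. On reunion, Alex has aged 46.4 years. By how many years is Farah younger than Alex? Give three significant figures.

Δt − τ = 8.11 years

γ = 1/√(1 − 0.5647²) = 1/√0.6811 = 1.212
Farah's elapsed proper time: τ = 46.4/1.212 = 38.29 years.
Age gap = Δt − τ = 46.4 − 38.29 years.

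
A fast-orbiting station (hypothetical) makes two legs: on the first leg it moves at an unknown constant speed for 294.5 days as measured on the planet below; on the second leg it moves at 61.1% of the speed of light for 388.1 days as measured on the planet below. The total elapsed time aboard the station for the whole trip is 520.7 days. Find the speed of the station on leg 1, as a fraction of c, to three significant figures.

Leg 1: speed unknown; τ_1 = 294.5/γ_1.
Leg 2: β = 0.611; γ = 1/√(1 − 0.611²) = 1/√0.6267 = 1.263; τ_2 = 388.1/1.263 = 307.2 days.
Total proper time: τ_1 + 307.2 = 520.7, so τ_1 = 520.7 − 307.2 = 213.5 days.
γ_1 = 294.5/213.5 = 1.380; β = √(1 − 1/γ²) = √0.4746.

β = 0.689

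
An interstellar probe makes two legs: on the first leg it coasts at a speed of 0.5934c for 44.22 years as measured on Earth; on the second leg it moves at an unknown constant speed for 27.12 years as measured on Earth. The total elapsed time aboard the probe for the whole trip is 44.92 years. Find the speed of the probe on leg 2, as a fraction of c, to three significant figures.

Leg 1: γ = 1/√(1 − 0.5934²) = 1/√0.6479 = 1.242; τ_1 = 44.22/1.242 = 35.59 years.
Leg 2: speed unknown; τ_2 = 27.12/γ_2.
Total proper time: 35.59 + τ_2 = 44.92, so τ_2 = 44.92 − 35.59 = 9.327 years.
γ_2 = 27.12/9.327 = 2.908; β = √(1 − 1/γ²) = √0.8817.

β = 0.939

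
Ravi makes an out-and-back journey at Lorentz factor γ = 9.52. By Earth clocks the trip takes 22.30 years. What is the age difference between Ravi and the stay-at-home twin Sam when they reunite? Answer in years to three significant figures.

Δt − τ = 20.0 years

γ = 9.52
Ravi's elapsed proper time: τ = 22.30/9.520 = 2.342 years.
Age gap = Δt − τ = 22.30 − 2.342 years.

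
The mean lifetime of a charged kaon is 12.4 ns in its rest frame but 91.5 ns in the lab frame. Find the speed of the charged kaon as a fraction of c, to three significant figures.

γ = Δt/τ₀ = 91.5/12.4 = 7.379
β = √(1 − 1/γ²) = √(1 − 0.01837) = √0.9816

v = 0.991c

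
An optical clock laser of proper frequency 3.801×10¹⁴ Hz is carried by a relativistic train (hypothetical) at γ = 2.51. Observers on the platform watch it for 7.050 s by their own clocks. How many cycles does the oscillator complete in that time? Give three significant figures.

N = 1.07×10¹⁵

γ = 2.51
During 7.050 s of lab time, the oscillator's proper time advances by τ = Δt/γ = 7.050/2.510 = 2.809 s = 2.809×10⁰ s.
N = f × τ = 3.801×10¹⁴ × 2.809×10⁰ = 1.068×10¹⁵.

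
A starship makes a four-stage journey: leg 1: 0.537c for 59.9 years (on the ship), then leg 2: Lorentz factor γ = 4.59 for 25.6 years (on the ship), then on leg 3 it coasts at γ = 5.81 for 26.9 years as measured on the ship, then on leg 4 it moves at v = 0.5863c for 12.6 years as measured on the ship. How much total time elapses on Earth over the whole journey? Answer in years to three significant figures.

Δt = 360 years

Leg 1: γ = 1/√(1 − 0.537²) = 1/√0.7116 = 1.185; Δt_1 = 1.185 × 59.9 = 71.01 years.
Leg 2: γ = 4.59; Δt_2 = 4.590 × 25.6 = 117.5 years.
Leg 3: γ = 5.81; Δt_3 = 5.810 × 26.9 = 156.3 years.
Leg 4: γ = 1/√(1 − 0.5863²) = 1/√0.6563 = 1.234; Δt_4 = 1.234 × 12.6 = 15.55 years.
Total: 71.01 + 117.5 + 156.3 + 15.55 years.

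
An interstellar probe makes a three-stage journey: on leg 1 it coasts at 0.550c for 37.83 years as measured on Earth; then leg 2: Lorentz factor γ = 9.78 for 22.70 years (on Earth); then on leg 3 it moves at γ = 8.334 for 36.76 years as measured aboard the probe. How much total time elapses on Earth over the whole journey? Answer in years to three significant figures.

Δt = 367 years

Leg 1: 37.83 years is already measured on Earth.
Leg 2: 22.70 years is already measured on Earth.
Leg 3: γ = 8.334; Δt_3 = 8.334 × 36.76 = 306.4 years.
Total: 37.83 + 22.70 + 306.4 years.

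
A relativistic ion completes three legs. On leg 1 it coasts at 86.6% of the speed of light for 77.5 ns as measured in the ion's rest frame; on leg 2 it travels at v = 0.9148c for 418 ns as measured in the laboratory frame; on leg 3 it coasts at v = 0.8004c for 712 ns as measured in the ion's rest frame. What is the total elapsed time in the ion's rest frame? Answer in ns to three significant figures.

Leg 1: 77.5 ns is already measured in the ion's rest frame.
Leg 2: γ = 1/√(1 − 0.9148²) = 1/√0.1631 = 2.476; τ_2 = 418/2.476 = 168.8 ns.
Leg 3: 712 ns is already measured in the ion's rest frame.
Total: 77.50 + 168.8 + 712.0 ns.

τ = 958 ns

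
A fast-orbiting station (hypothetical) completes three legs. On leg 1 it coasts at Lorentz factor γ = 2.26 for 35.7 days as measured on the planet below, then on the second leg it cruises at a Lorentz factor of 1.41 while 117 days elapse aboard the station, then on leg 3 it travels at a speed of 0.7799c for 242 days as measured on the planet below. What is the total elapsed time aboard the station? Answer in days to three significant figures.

Leg 1: γ = 2.26; τ_1 = 35.7/2.260 = 15.80 days.
Leg 2: 117 days is already measured aboard the station.
Leg 3: γ = 1/√(1 − 0.7799²) = 1/√0.3918 = 1.598; τ_3 = 242/1.598 = 151.5 days.
Total: 15.80 + 117.0 + 151.5 days.

τ = 284 days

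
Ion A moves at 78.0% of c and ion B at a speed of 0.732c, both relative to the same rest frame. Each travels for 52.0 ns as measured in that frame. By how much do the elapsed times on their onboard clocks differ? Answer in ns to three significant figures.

A: β = 0.780; γ = 1/√(1 − 0.780²) = 1/√0.3916 = 1.598; τ_A = 52.0/1.598 = 32.54 ns.
B: γ = 1/√(1 − 0.732²) = 1/√0.4642 = 1.468; τ_B = 52.0/1.468 = 35.43 ns.

|τ_A − τ_B| = 2.89 ns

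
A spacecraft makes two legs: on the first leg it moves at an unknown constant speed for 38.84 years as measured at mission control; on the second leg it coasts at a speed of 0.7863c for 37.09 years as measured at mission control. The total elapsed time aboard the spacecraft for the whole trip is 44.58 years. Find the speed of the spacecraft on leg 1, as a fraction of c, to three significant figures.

Leg 1: speed unknown; τ_1 = 38.84/γ_1.
Leg 2: γ = 1/√(1 − 0.7863²) = 1/√0.3817 = 1.619; τ_2 = 37.09/1.619 = 22.92 years.
Total proper time: τ_1 + 22.92 = 44.58, so τ_1 = 44.58 − 22.92 = 21.66 years.
γ_1 = 38.84/21.66 = 1.793; β = √(1 − 1/γ²) = √0.6889.

β = 0.830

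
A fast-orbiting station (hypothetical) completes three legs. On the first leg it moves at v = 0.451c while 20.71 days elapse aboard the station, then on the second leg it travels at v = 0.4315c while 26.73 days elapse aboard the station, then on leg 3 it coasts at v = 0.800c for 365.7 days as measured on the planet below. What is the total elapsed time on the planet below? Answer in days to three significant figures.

Δt = 419 days

Leg 1: γ = 1/√(1 − 0.451²) = 1/√0.7966 = 1.120; Δt_1 = 1.120 × 20.71 = 23.20 days.
Leg 2: γ = 1/√(1 − 0.4315²) = 1/√0.8138 = 1.109; Δt_2 = 1.109 × 26.73 = 29.63 days.
Leg 3: 365.7 days is already measured on the planet below.
Total: 23.20 + 29.63 + 365.7 days.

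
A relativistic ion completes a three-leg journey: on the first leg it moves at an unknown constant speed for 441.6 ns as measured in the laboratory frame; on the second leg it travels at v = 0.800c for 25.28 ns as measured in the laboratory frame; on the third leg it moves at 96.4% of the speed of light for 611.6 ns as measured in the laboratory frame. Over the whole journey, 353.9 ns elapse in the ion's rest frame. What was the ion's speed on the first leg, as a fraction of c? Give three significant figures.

β = 0.917

Leg 1: speed unknown; τ_1 = 441.6/γ_1.
Leg 2: γ = 1/√(1 − 0.800²) = 1/√0.3600 = 1.667; τ_2 = 25.28/1.667 = 15.17 ns.
Leg 3: β = 0.964; γ = 1/√(1 − 0.964²) = 1/√0.07070 = 3.761; τ_3 = 611.6/3.761 = 162.6 ns.
Total proper time: τ_1 + 15.17 + 162.6 = 353.9, so τ_1 = 353.9 − 177.8 = 176.1 ns.
γ_1 = 441.6/176.1 = 2.508; β = √(1 − 1/γ²) = √0.8410.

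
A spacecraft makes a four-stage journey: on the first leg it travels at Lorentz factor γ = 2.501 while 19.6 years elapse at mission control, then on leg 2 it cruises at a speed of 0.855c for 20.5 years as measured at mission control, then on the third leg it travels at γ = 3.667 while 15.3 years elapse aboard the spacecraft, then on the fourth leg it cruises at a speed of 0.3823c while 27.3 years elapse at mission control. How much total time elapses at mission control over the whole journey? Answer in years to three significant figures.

Leg 1: 19.6 years is already measured at mission control.
Leg 2: 20.5 years is already measured at mission control.
Leg 3: γ = 3.667; Δt_3 = 3.667 × 15.3 = 56.11 years.
Leg 4: 27.3 years is already measured at mission control.
Total: 19.60 + 20.50 + 56.11 + 27.30 years.

Δt = 124 years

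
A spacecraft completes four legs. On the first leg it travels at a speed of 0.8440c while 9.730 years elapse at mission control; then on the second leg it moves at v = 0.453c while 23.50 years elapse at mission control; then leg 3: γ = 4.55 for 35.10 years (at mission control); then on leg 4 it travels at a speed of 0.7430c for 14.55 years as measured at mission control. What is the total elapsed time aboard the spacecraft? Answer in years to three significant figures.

τ = 43.6 years

Leg 1: γ = 1/√(1 − 0.8440²) = 1/√0.2877 = 1.864; τ_1 = 9.730/1.864 = 5.219 years.
Leg 2: γ = 1/√(1 − 0.453²) = 1/√0.7948 = 1.122; τ_2 = 23.50/1.122 = 20.95 years.
Leg 3: γ = 4.55; τ_3 = 35.10/4.550 = 7.714 years.
Leg 4: γ = 1/√(1 − 0.7430²) = 1/√0.4480 = 1.494; τ_4 = 14.55/1.494 = 9.738 years.
Total: 5.219 + 20.95 + 7.714 + 9.738 years.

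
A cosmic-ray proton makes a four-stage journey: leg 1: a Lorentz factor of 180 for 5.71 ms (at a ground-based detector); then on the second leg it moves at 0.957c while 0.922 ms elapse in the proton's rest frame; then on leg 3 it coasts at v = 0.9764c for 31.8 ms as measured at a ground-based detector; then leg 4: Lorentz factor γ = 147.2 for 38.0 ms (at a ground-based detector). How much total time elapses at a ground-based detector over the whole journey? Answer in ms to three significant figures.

Δt = 78.7 ms

Leg 1: 5.71 ms is already measured at a ground-based detector.
Leg 2: γ = 1/√(1 − 0.957²) = 1/√0.08415 = 3.447; Δt_2 = 3.447 × 0.922 = 3.178 ms.
Leg 3: 31.8 ms is already measured at a ground-based detector.
Leg 4: 38.0 ms is already measured at a ground-based detector.
Total: 5.710 + 3.178 + 31.80 + 38.00 ms.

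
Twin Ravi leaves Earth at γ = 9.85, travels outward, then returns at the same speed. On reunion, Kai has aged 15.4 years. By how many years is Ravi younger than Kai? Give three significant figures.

γ = 9.85
Ravi's elapsed proper time: τ = 15.4/9.850 = 1.563 years.
Age gap = Δt − τ = 15.4 − 1.563 years.

Δt − τ = 13.8 years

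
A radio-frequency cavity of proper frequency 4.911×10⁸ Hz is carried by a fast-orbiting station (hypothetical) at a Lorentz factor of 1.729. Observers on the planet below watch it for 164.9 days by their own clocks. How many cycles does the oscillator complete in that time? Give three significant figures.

N = 4.05×10¹⁵

γ = 1.729
During 164.9 days of lab time, the oscillator's proper time advances by τ = Δt/γ = 164.9/1.729 = 95.37 days = 8.240×10⁶ s.
N = f × τ = 4.911×10⁸ × 8.240×10⁶ = 4.047×10¹⁵.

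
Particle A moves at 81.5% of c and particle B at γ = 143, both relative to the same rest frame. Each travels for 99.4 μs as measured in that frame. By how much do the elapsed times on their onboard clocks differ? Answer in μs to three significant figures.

A: β = 0.815; γ = 1/√(1 − 0.815²) = 1/√0.3358 = 1.726; τ_A = 99.4/1.726 = 57.60 μs.
B: γ = 143; τ_B = 99.4/143.0 = 0.6951 μs.

|τ_A − τ_B| = 56.9 μs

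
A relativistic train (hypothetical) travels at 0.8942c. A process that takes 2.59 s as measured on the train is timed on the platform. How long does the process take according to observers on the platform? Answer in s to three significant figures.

Δt = 5.79 s

γ = 1/√(1 − 0.8942²) = 1/√0.2004 = 2.234
The interval measured on the train is the proper time (both events occur at the same place in that frame); the lab-frame interval is Δt = γτ = 2.234 × 2.59 s.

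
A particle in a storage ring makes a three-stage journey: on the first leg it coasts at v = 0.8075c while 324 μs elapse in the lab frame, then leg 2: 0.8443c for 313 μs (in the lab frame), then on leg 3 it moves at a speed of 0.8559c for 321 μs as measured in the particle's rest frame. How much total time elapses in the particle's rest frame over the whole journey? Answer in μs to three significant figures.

τ = 680 μs

Leg 1: γ = 1/√(1 − 0.8075²) = 1/√0.3479 = 1.695; τ_1 = 324/1.695 = 191.1 μs.
Leg 2: γ = 1/√(1 − 0.8443²) = 1/√0.2872 = 1.866; τ_2 = 313/1.866 = 167.7 μs.
Leg 3: 321 μs is already measured in the particle's rest frame.
Total: 191.1 + 167.7 + 321.0 μs.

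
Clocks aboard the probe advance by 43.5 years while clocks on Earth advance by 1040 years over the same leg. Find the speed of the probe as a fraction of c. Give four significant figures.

The proper time is measured aboard the probe (both events occur at the probe's location); Δt is measured on Earth. γ = Δt/τ = 1040/43.5 = 23.91.
β = √(1 − 1/γ²) = √(1 − 0.001749) = √0.9983

v = 0.9991c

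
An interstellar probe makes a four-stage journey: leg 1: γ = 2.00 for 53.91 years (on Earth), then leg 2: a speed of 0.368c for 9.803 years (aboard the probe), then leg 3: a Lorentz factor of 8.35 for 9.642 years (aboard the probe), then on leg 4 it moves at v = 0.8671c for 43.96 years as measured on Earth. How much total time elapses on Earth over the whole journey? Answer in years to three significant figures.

Leg 1: 53.91 years is already measured on Earth.
Leg 2: γ = 1/√(1 − 0.368²) = 1/√0.8646 = 1.075; Δt_2 = 1.075 × 9.803 = 10.54 years.
Leg 3: γ = 8.35; Δt_3 = 8.350 × 9.642 = 80.51 years.
Leg 4: 43.96 years is already measured on Earth.
Total: 53.91 + 10.54 + 80.51 + 43.96 years.

Δt = 189 years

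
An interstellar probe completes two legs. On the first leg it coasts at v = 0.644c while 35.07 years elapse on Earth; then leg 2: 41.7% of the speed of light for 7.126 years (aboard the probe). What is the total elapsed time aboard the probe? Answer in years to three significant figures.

τ = 34.0 years

Leg 1: γ = 1/√(1 − 0.644²) = 1/√0.5853 = 1.307; τ_1 = 35.07/1.307 = 26.83 years.
Leg 2: 7.126 years is already measured aboard the probe.
Total: 26.83 + 7.126 years.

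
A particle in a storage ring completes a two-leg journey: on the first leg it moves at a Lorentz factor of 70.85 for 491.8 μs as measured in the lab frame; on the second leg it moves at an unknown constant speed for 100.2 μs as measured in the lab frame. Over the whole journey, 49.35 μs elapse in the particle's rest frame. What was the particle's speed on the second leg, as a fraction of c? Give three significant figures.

β = 0.906

Leg 1: γ = 70.85; τ_1 = 491.8/70.85 = 6.941 μs.
Leg 2: speed unknown; τ_2 = 100.2/γ_2.
Total proper time: 6.941 + τ_2 = 49.35, so τ_2 = 49.35 − 6.941 = 42.41 μs.
γ_2 = 100.2/42.41 = 2.363; β = √(1 − 1/γ²) = √0.8209.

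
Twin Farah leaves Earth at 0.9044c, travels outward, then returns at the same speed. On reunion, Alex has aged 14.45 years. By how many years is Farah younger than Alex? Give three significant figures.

γ = 1/√(1 − 0.9044²) = 1/√0.1821 = 2.344
Farah's elapsed proper time: τ = 14.45/2.344 = 6.166 years.
Age gap = Δt − τ = 14.45 − 6.166 years.

Δt − τ = 8.28 years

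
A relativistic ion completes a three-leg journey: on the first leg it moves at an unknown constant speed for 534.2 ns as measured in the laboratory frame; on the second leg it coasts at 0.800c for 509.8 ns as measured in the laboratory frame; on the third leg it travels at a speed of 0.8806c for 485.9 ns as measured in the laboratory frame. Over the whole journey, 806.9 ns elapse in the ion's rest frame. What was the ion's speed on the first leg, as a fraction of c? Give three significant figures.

Leg 1: speed unknown; τ_1 = 534.2/γ_1.
Leg 2: γ = 1/√(1 − 0.800²) = 5/3 ≈ 1.667; τ_2 = 509.8/1.667 = 305.9 ns.
Leg 3: γ = 1/√(1 − 0.8806²) = 1/√0.2245 = 2.110; τ_3 = 485.9/2.110 = 230.2 ns.
Total proper time: τ_1 + 305.9 + 230.2 = 806.9, so τ_1 = 806.9 − 536.1 = 270.8 ns.
γ_1 = 534.2/270.8 = 1.973; β = √(1 − 1/γ²) = √0.7431.

β = 0.862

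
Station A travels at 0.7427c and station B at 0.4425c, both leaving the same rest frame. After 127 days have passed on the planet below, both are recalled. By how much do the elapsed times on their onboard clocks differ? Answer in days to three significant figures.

|τ_A − τ_B| = 28.8 days

A: γ = 1/√(1 − 0.7427²) = 1/√0.4484 = 1.493; τ_A = 127/1.493 = 85.04 days.
B: γ = 1/√(1 − 0.4425²) = 1/√0.8042 = 1.115; τ_B = 127/1.115 = 113.9 days.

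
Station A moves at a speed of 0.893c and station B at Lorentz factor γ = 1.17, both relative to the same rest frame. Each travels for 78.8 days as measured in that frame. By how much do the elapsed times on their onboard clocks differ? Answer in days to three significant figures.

A: γ = 1/√(1 − 0.893²) = 1/√0.2026 = 2.222; τ_A = 78.8/2.222 = 35.46 days.
B: γ = 1.17; τ_B = 78.8/1.170 = 67.35 days.

|τ_A − τ_B| = 31.9 days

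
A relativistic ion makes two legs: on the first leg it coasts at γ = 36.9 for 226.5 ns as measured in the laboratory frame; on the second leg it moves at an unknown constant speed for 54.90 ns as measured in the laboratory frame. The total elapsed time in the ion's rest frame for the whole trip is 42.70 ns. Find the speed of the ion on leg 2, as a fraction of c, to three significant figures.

β = 0.746

Leg 1: γ = 36.9; τ_1 = 226.5/36.90 = 6.138 ns.
Leg 2: speed unknown; τ_2 = 54.90/γ_2.
Total proper time: 6.138 + τ_2 = 42.70, so τ_2 = 42.70 − 6.138 = 36.56 ns.
γ_2 = 54.90/36.56 = 1.502; β = √(1 − 1/γ²) = √0.5565.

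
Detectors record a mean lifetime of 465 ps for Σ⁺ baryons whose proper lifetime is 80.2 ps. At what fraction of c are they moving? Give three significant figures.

γ = Δt/τ₀ = 465/80.2 = 5.798
β = √(1 − 1/γ²) = √(1 − 0.02975) = √0.9703

β = 0.985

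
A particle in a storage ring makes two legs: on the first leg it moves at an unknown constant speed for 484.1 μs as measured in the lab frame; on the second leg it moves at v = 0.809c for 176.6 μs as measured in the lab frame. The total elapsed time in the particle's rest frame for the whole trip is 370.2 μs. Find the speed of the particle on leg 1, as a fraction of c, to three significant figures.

β = 0.835

Leg 1: speed unknown; τ_1 = 484.1/γ_1.
Leg 2: γ = 1/√(1 − 0.809²) = 1/√0.3455 = 1.701; τ_2 = 176.6/1.701 = 103.8 μs.
Total proper time: τ_1 + 103.8 = 370.2, so τ_1 = 370.2 − 103.8 = 266.4 μs.
γ_1 = 484.1/266.4 = 1.817; β = √(1 − 1/γ²) = √0.6972.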